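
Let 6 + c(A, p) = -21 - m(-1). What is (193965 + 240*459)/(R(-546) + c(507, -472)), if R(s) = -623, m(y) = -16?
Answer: -304125/634 ≈ -479.69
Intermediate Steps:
c(A, p) = -11 (c(A, p) = -6 + (-21 - 1*(-16)) = -6 + (-21 + 16) = -6 - 5 = -11)
(193965 + 240*459)/(R(-546) + c(507, -472)) = (193965 + 240*459)/(-623 - 11) = (193965 + 110160)/(-634) = 304125*(-1/634) = -304125/634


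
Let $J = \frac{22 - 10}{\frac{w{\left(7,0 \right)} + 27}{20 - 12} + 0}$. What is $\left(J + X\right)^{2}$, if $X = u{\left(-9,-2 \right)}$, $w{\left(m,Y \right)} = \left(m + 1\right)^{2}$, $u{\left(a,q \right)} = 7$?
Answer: $\frac{537289}{8281} \approx 64.882$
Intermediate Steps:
$w{\left(m,Y \right)} = \left(1 + m\right)^{2}$
$X = 7$
$J = \frac{96}{91}$ ($J = \frac{22 - 10}{\frac{\left(1 + 7\right)^{2} + 27}{20 - 12} + 0} = \frac{12}{\frac{8^{2} + 27}{8} + 0} = \frac{12}{\left(64 + 27\right) \frac{1}{8} + 0} = \frac{12}{91 \cdot \frac{1}{8} + 0} = \frac{12}{\frac{91}{8} + 0} = \frac{12}{\frac{91}{8}} = 12 \cdot \frac{8}{91} = \frac{96}{91} \approx 1.0549$)
$\left(J + X\right)^{2} = \left(\frac{96}{91} + 7\right)^{2} = \left(\frac{733}{91}\right)^{2} = \frac{537289}{8281}$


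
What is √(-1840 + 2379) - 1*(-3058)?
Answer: 3058 + 7*√11 ≈ 3081.2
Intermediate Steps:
√(-1840 + 2379) - 1*(-3058) = √539 + 3058 = 7*√11 + 3058 = 3058 + 7*√11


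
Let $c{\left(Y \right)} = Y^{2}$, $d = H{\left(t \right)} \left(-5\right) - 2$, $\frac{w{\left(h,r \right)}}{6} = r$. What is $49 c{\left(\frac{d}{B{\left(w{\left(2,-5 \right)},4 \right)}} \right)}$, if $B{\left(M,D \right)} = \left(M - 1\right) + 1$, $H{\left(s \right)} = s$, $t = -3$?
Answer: $\frac{8281}{900} \approx 9.2011$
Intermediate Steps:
$w{\left(h,r \right)} = 6 r$
$B{\left(M,D \right)} = M$ ($B{\left(M,D \right)} = \left(-1 + M\right) + 1 = M$)
$d = 13$ ($d = \left(-3\right) \left(-5\right) - 2 = 15 - 2 = 13$)
$49 c{\left(\frac{d}{B{\left(w{\left(2,-5 \right)},4 \right)}} \right)} = 49 \left(\frac{13}{6 \left(-5\right)}\right)^{2} = 49 \left(\frac{13}{-30}\right)^{2} = 49 \left(13 \left(- \frac{1}{30}\right)\right)^{2} = 49 \left(- \frac{13}{30}\right)^{2} = 49 \cdot \frac{169}{900} = \frac{8281}{900}$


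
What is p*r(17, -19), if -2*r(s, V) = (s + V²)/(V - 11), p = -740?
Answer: -4662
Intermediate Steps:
r(s, V) = -(s + V²)/(2*(-11 + V)) (r(s, V) = -(s + V²)/(2*(V - 11)) = -(s + V²)/(2*(-11 + V)))
p*r(17, -19) = -370*(-1*17 - 1*(-19)²)/(-11 - 19) = -370*(-17 - 1*361)/(-30) = -370*(-1)*(-17 - 361)/30 = -370*(-1)*(-378)/30 = -740*63/10 = -4662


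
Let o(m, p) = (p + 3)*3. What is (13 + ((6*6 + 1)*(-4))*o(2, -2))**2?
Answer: 185761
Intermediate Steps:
o(m, p) = 9 + 3*p (o(m, p) = (3 + p)*3 = 9 + 3*p)
(13 + ((6*6 + 1)*(-4))*o(2, -2))**2 = (13 + ((6*6 + 1)*(-4))*(9 + 3*(-2)))**2 = (13 + ((36 + 1)*(-4))*(9 - 6))**2 = (13 + (37*(-4))*3)**2 = (13 - 148*3)**2 = (13 - 444)**2 = (-431)**2 = 185761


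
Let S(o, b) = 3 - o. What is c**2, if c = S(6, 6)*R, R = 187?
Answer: 314721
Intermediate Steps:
c = -561 (c = (3 - 1*6)*187 = (3 - 6)*187 = -3*187 = -561)
c**2 = (-561)**2 = 314721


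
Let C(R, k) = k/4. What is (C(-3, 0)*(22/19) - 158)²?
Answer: 24964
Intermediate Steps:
C(R, k) = k/4 (C(R, k) = k*(¼) = k/4)
(C(-3, 0)*(22/19) - 158)² = (((¼)*0)*(22/19) - 158)² = (0*(22*(1/19)) - 158)² = (0*(22/19) - 158)² = (0 - 158)² = (-158)² = 24964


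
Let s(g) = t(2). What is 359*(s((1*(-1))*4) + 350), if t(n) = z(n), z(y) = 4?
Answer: 127086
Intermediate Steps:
t(n) = 4
s(g) = 4
359*(s((1*(-1))*4) + 350) = 359*(4 + 350) = 359*354 = 127086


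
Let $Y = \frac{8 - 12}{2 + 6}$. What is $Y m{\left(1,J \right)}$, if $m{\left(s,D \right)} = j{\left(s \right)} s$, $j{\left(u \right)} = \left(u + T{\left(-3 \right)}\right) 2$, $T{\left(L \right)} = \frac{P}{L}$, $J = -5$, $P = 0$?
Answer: $-1$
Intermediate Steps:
$T{\left(L \right)} = 0$ ($T{\left(L \right)} = \frac{0}{L} = 0$)
$Y = - \frac{1}{2}$ ($Y = - \frac{4}{8} = \left(-4\right) \frac{1}{8} = - \frac{1}{2} \approx -0.5$)
$j{\left(u \right)} = 2 u$ ($j{\left(u \right)} = \left(u + 0\right) 2 = u 2 = 2 u$)
$m{\left(s,D \right)} = 2 s^{2}$ ($m{\left(s,D \right)} = 2 s s = 2 s^{2}$)
$Y m{\left(1,J \right)} = - \frac{2 \cdot 1^{2}}{2} = - \frac{2 \cdot 1}{2} = \left(- \frac{1}{2}\right) 2 = -1$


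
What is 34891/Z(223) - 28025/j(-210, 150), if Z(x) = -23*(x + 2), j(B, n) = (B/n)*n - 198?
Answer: 1895563/30600 ≈ 61.947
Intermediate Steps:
j(B, n) = -198 + B (j(B, n) = (B/n)*n - 198 = B - 198 = -198 + B)
Z(x) = -46 - 23*x (Z(x) = -23*(2 + x) = -46 - 23*x)
34891/Z(223) - 28025/j(-210, 150) = 34891/(-46 - 23*223) - 28025/(-198 - 210) = 34891/(-46 - 5129) - 28025/(-408) = 34891/(-5175) - 28025*(-1/408) = 34891*(-1/5175) + 28025/408 = -1517/225 + 28025/408 = 1895563/30600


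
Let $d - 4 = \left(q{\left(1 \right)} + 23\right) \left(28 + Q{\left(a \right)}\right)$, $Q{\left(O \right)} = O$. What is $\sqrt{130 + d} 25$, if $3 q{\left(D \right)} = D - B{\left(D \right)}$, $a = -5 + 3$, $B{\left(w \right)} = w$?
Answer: $50 \sqrt{183} \approx 676.39$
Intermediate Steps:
$a = -2$
$q{\left(D \right)} = 0$ ($q{\left(D \right)} = \frac{D - D}{3} = \frac{1}{3} \cdot 0 = 0$)
$d = 602$ ($d = 4 + \left(0 + 23\right) \left(28 - 2\right) = 4 + 23 \cdot 26 = 4 + 598 = 602$)
$\sqrt{130 + d} 25 = \sqrt{130 + 602} \cdot 25 = \sqrt{732} \cdot 25 = 2 \sqrt{183} \cdot 25 = 50 \sqrt{183}$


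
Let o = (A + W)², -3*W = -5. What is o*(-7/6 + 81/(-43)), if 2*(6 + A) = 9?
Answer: -787/9288 ≈ -0.084733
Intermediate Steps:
W = 5/3 (W = -⅓*(-5) = 5/3 ≈ 1.6667)
A = -3/2 (A = -6 + (½)*9 = -6 + 9/2 = -3/2 ≈ -1.5000)
o = 1/36 (o = (-3/2 + 5/3)² = (⅙)² = 1/36 ≈ 0.027778)
o*(-7/6 + 81/(-43)) = (-7/6 + 81/(-43))/36 = (-7*⅙ + 81*(-1/43))/36 = (-7/6 - 81/43)/36 = (1/36)*(-787/258) = -787/9288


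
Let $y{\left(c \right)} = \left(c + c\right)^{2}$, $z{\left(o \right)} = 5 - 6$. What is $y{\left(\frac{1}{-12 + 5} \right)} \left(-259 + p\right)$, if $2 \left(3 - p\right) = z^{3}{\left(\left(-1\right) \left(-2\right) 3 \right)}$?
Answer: $- \frac{146}{7} \approx -20.857$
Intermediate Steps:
$z{\left(o \right)} = -1$ ($z{\left(o \right)} = 5 - 6 = -1$)
$y{\left(c \right)} = 4 c^{2}$ ($y{\left(c \right)} = \left(2 c\right)^{2} = 4 c^{2}$)
$p = \frac{7}{2}$ ($p = 3 - \frac{\left(-1\right)^{3}}{2} = 3 - - \frac{1}{2} = 3 + \frac{1}{2} = \frac{7}{2} \approx 3.5$)
$y{\left(\frac{1}{-12 + 5} \right)} \left(-259 + p\right) = 4 \left(\frac{1}{-12 + 5}\right)^{2} \left(-259 + \frac{7}{2}\right) = 4 \left(\frac{1}{-7}\right)^{2} \left(- \frac{511}{2}\right) = 4 \left(- \frac{1}{7}\right)^{2} \left(- \frac{511}{2}\right) = 4 \cdot \frac{1}{49} \left(- \frac{511}{2}\right) = \frac{4}{49} \left(- \frac{511}{2}\right) = - \frac{146}{7}$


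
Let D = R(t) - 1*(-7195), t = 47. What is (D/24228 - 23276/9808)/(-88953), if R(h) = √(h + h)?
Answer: 7708787/330277240773 - √94/2155153284 ≈ 2.3336e-5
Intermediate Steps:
R(h) = √2*√h (R(h) = √(2*h) = √2*√h)
D = 7195 + √94 (D = √2*√47 - 1*(-7195) = √94 + 7195 = 7195 + √94 ≈ 7204.7)
(D/24228 - 23276/9808)/(-88953) = ((7195 + √94)/24228 - 23276/9808)/(-88953) = ((7195 + √94)*(1/24228) - 23276*1/9808)*(-1/88953) = ((7195/24228 + √94/24228) - 5819/2452)*(-1/88953) = (-7708787/3712941 + √94/24228)*(-1/88953) = 7708787/330277240773 - √94/2155153284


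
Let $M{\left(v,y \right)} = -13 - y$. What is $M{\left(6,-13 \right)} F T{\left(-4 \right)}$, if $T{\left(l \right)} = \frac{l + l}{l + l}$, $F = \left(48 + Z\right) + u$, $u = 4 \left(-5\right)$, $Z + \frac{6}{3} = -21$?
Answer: $0$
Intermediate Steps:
$Z = -23$ ($Z = -2 - 21 = -23$)
$u = -20$
$F = 5$ ($F = \left(48 - 23\right) - 20 = 25 - 20 = 5$)
$T{\left(l \right)} = 1$ ($T{\left(l \right)} = \frac{2 l}{2 l} = 2 l \frac{1}{2 l} = 1$)
$M{\left(6,-13 \right)} F T{\left(-4 \right)} = \left(-13 - -13\right) 5 \cdot 1 = \left(-13 + 13\right) 5 \cdot 1 = 0 \cdot 5 \cdot 1 = 0 \cdot 1 = 0$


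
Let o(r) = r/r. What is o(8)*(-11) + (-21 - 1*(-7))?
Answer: -25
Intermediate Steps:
o(r) = 1
o(8)*(-11) + (-21 - 1*(-7)) = 1*(-11) + (-21 - 1*(-7)) = -11 + (-21 + 7) = -11 - 14 = -25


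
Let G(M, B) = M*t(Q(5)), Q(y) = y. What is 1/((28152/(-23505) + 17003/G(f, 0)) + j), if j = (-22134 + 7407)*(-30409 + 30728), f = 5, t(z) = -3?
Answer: -23505/110451116918 ≈ -2.1281e-7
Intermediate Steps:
G(M, B) = -3*M (G(M, B) = M*(-3) = -3*M)
j = -4697913 (j = -14727*319 = -4697913)
1/((28152/(-23505) + 17003/G(f, 0)) + j) = 1/((28152/(-23505) + 17003/((-3*5))) - 4697913) = 1/((28152*(-1/23505) + 17003/(-15)) - 4697913) = 1/((-9384/7835 + 17003*(-1/15)) - 4697913) = 1/((-9384/7835 - 17003/15) - 4697913) = 1/(-26671853/23505 - 4697913) = 1/(-110451116918/23505) = -23505/110451116918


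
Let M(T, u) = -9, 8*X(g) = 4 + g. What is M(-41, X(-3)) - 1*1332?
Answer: -1341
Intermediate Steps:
X(g) = ½ + g/8 (X(g) = (4 + g)/8 = ½ + g/8)
M(-41, X(-3)) - 1*1332 = -9 - 1*1332 = -9 - 1332 = -1341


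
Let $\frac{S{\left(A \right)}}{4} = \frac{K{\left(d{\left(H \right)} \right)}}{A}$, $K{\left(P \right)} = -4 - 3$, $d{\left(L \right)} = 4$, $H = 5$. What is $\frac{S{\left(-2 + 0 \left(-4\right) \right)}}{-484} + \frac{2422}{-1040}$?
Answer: $- \frac{148351}{62920} \approx -2.3578$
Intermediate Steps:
$K{\left(P \right)} = -7$
$S{\left(A \right)} = - \frac{28}{A}$ ($S{\left(A \right)} = 4 \left(- \frac{7}{A}\right) = - \frac{28}{A}$)
$\frac{S{\left(-2 + 0 \left(-4\right) \right)}}{-484} + \frac{2422}{-1040} = \frac{\left(-28\right) \frac{1}{-2 + 0 \left(-4\right)}}{-484} + \frac{2422}{-1040} = - \frac{28}{-2 + 0} \left(- \frac{1}{484}\right) + 2422 \left(- \frac{1}{1040}\right) = - \frac{28}{-2} \left(- \frac{1}{484}\right) - \frac{1211}{520} = \left(-28\right) \left(- \frac{1}{2}\right) \left(- \frac{1}{484}\right) - \frac{1211}{520} = 14 \left(- \frac{1}{484}\right) - \frac{1211}{520} = - \frac{7}{242} - \frac{1211}{520} = - \frac{148351}{62920}$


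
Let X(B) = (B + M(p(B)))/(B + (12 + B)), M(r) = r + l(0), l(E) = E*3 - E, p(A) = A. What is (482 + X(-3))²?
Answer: 231361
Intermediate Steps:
l(E) = 2*E (l(E) = 3*E - E = 2*E)
M(r) = r (M(r) = r + 2*0 = r + 0 = r)
X(B) = 2*B/(12 + 2*B) (X(B) = (B + B)/(B + (12 + B)) = (2*B)/(12 + 2*B) = 2*B/(12 + 2*B))
(482 + X(-3))² = (482 - 3/(6 - 3))² = (482 - 3/3)² = (482 - 3*⅓)² = (482 - 1)² = 481² = 231361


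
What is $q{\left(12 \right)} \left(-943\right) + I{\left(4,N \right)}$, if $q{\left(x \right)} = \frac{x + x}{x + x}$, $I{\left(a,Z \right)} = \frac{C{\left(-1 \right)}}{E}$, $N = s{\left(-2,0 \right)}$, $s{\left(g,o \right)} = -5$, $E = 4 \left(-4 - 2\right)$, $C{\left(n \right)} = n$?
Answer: $- \frac{22631}{24} \approx -942.96$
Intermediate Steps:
$E = -24$ ($E = 4 \left(-6\right) = -24$)
$N = -5$
$I{\left(a,Z \right)} = \frac{1}{24}$ ($I{\left(a,Z \right)} = - \frac{1}{-24} = \left(-1\right) \left(- \frac{1}{24}\right) = \frac{1}{24}$)
$q{\left(x \right)} = 1$ ($q{\left(x \right)} = \frac{2 x}{2 x} = 2 x \frac{1}{2 x} = 1$)
$q{\left(12 \right)} \left(-943\right) + I{\left(4,N \right)} = 1 \left(-943\right) + \frac{1}{24} = -943 + \frac{1}{24} = - \frac{22631}{24}$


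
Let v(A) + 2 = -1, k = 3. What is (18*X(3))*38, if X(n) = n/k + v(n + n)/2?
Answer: -342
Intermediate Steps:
v(A) = -3 (v(A) = -2 - 1 = -3)
X(n) = -3/2 + n/3 (X(n) = n/3 - 3/2 = -3/2 + n/3)
(18*X(3))*38 = (18*(-3/2 + (⅓)*3))*38 = (18*(-3/2 + 1))*38 = (18*(-½))*38 = -9*38 = -342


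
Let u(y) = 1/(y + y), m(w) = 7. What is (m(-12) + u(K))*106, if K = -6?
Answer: 4399/6 ≈ 733.17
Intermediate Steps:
u(y) = 1/(2*y)
(m(-12) + u(K))*106 = (7 + (1/2)/(-6))*106 = (7 + (1/2)*(-1/6))*106 = (7 - 1/12)*106 = (83/12)*106 = 4399/6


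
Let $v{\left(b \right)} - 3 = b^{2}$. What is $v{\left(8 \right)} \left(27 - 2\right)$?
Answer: $1675$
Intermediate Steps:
$v{\left(b \right)} = 3 + b^{2}$
$v{\left(8 \right)} \left(27 - 2\right) = \left(3 + 8^{2}\right) \left(27 - 2\right) = \left(3 + 64\right) 25 = 67 \cdot 25 = 1675$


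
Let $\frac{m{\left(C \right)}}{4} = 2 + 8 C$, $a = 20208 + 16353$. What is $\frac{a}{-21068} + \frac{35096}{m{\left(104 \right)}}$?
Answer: $\frac{77179379}{8785356} \approx 8.785$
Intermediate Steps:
$a = 36561$
$m{\left(C \right)} = 8 + 32 C$ ($m{\left(C \right)} = 4 \left(2 + 8 C\right) = 8 + 32 C$)
$\frac{a}{-21068} + \frac{35096}{m{\left(104 \right)}} = \frac{36561}{-21068} + \frac{35096}{8 + 32 \cdot 104} = 36561 \left(- \frac{1}{21068}\right) + \frac{35096}{8 + 3328} = - \frac{36561}{21068} + \frac{35096}{3336} = - \frac{36561}{21068} + 35096 \cdot \frac{1}{3336} = - \frac{36561}{21068} + \frac{4387}{417} = \frac{77179379}{8785356}$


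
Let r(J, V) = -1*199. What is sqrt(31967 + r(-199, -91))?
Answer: 38*sqrt(22) ≈ 178.24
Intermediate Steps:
r(J, V) = -199
sqrt(31967 + r(-199, -91)) = sqrt(31967 - 199) = sqrt(31768) = 38*sqrt(22)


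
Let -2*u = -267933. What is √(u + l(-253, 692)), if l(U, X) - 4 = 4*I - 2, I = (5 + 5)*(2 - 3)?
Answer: √535714/2 ≈ 365.96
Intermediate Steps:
u = 267933/2 (u = -½*(-267933) = 267933/2 ≈ 1.3397e+5)
I = -10 (I = 10*(-1) = -10)
l(U, X) = -38 (l(U, X) = 4 + (4*(-10) - 2) = 4 + (-40 - 2) = 4 - 42 = -38)
√(u + l(-253, 692)) = √(267933/2 - 38) = √(267857/2) = √535714/2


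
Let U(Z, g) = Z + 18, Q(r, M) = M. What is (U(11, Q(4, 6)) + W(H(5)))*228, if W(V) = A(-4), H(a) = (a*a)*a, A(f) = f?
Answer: 5700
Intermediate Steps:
U(Z, g) = 18 + Z
H(a) = a³ (H(a) = a²*a = a³)
W(V) = -4
(U(11, Q(4, 6)) + W(H(5)))*228 = ((18 + 11) - 4)*228 = (29 - 4)*228 = 25*228 = 5700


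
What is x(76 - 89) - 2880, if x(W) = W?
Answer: -2893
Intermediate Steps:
x(76 - 89) - 2880 = (76 - 89) - 2880 = -13 - 2880 = -2893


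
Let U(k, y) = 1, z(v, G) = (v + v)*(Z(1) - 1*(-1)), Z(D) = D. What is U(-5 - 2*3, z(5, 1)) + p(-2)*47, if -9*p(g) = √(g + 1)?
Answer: 1 - 47*I/9 ≈ 1.0 - 5.2222*I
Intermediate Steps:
p(g) = -√(1 + g)/9 (p(g) = -√(g + 1)/9 = -√(1 + g)/9)
z(v, G) = 4*v (z(v, G) = (v + v)*(1 - 1*(-1)) = (2*v)*(1 + 1) = (2*v)*2 = 4*v)
U(-5 - 2*3, z(5, 1)) + p(-2)*47 = 1 - √(1 - 2)/9*47 = 1 - I/9*47 = 1 - 47*I/9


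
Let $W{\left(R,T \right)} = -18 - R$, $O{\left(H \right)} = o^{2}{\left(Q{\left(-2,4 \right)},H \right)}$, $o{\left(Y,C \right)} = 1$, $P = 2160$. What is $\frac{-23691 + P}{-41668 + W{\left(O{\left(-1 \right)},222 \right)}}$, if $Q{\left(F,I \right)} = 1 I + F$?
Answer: $\frac{21531}{41687} \approx 0.51649$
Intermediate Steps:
$Q{\left(F,I \right)} = F + I$ ($Q{\left(F,I \right)} = I + F = F + I$)
$O{\left(H \right)} = 1$ ($O{\left(H \right)} = 1^{2} = 1$)
$\frac{-23691 + P}{-41668 + W{\left(O{\left(-1 \right)},222 \right)}} = \frac{-23691 + 2160}{-41668 - 19} = - \frac{21531}{-41668 - 19} = - \frac{21531}{-41687} = \left(-21531\right) \left(- \frac{1}{41687}\right) = \frac{21531}{41687}$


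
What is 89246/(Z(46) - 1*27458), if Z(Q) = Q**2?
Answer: -44623/12671 ≈ -3.5217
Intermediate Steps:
89246/(Z(46) - 1*27458) = 89246/(46**2 - 1*27458) = 89246/(2116 - 27458) = 89246/(-25342) = 89246*(-1/25342) = -44623/12671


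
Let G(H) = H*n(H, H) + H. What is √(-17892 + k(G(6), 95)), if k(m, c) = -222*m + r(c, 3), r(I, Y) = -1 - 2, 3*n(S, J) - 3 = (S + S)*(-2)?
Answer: I*√9903 ≈ 99.514*I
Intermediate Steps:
n(S, J) = 1 - 4*S/3 (n(S, J) = 1 + ((S + S)*(-2))/3 = 1 + ((2*S)*(-2))/3 = 1 + (-4*S)/3 = 1 - 4*S/3)
r(I, Y) = -3
G(H) = H + H*(1 - 4*H/3) (G(H) = H*(1 - 4*H/3) + H = H + H*(1 - 4*H/3))
k(m, c) = -3 - 222*m (k(m, c) = -222*m - 3 = -3 - 222*m)
√(-17892 + k(G(6), 95)) = √(-17892 + (-3 - 148*6*(3 - 2*6))) = √(-17892 + (-3 - 148*6*(3 - 12))) = √(-17892 + (-3 - 148*6*(-9))) = √(-17892 + (-3 - 222*(-36))) = √(-17892 + (-3 + 7992)) = √(-17892 + 7989) = √(-9903) = I*√9903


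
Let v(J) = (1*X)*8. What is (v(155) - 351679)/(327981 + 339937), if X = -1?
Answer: -351687/667918 ≈ -0.52654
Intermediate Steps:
v(J) = -8 (v(J) = (1*(-1))*8 = -1*8 = -8)
(v(155) - 351679)/(327981 + 339937) = (-8 - 351679)/(327981 + 339937) = -351687/667918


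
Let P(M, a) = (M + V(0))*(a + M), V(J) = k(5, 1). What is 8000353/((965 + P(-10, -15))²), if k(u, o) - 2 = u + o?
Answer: 8000353/1030225 ≈ 7.7656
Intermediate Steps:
k(u, o) = 2 + o + u (k(u, o) = 2 + (u + o) = 2 + (o + u) = 2 + o + u)
V(J) = 8 (V(J) = 2 + 1 + 5 = 8)
P(M, a) = (8 + M)*(M + a) (P(M, a) = (M + 8)*(a + M) = (8 + M)*(M + a))
8000353/((965 + P(-10, -15))²) = 8000353/((965 + ((-10)² + 8*(-10) + 8*(-15) - 10*(-15)))²) = 8000353/((965 + (100 - 80 - 120 + 150))²) = 8000353/((965 + 50)²) = 8000353/(1015²) = 8000353/1030225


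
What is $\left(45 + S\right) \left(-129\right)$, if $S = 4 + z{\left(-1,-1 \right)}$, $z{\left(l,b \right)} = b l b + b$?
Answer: $-6063$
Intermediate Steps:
$z{\left(l,b \right)} = b + l b^{2}$ ($z{\left(l,b \right)} = l b^{2} + b = b + l b^{2}$)
$S = 2$ ($S = 4 - \left(1 - -1\right) = 4 - \left(1 + 1\right) = 4 - 2 = 2$)
$\left(45 + S\right) \left(-129\right) = \left(45 + 2\right) \left(-129\right) = 47 \left(-129\right) = -6063$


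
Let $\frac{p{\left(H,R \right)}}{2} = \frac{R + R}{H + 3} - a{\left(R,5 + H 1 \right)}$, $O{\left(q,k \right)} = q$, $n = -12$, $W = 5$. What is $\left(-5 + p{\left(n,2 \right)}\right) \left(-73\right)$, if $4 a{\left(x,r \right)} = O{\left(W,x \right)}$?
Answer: $\frac{11023}{18} \approx 612.39$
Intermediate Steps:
$a{\left(x,r \right)} = \frac{5}{4}$ ($a{\left(x,r \right)} = \frac{1}{4} \cdot 5 = \frac{5}{4}$)
$p{\left(H,R \right)} = - \frac{5}{2} + \frac{4 R}{3 + H}$ ($p{\left(H,R \right)} = 2 \left(\frac{R + R}{H + 3} - \frac{5}{4}\right) = 2 \left(\frac{2 R}{3 + H} - \frac{5}{4}\right) = 2 \left(- \frac{5}{4} + \frac{2 R}{3 + H}\right) = - \frac{5}{2} + \frac{4 R}{3 + H}$)
$\left(-5 + p{\left(n,2 \right)}\right) \left(-73\right) = \left(-5 + \frac{-15 - -60 + 8 \cdot 2}{2 \left(3 - 12\right)}\right) \left(-73\right) = \left(-5 + \frac{-15 + 60 + 16}{2 \left(-9\right)}\right) \left(-73\right) = \left(-5 + \frac{1}{2} \left(- \frac{1}{9}\right) 61\right) \left(-73\right) = \left(-5 - \frac{61}{18}\right) \left(-73\right) = \left(- \frac{151}{18}\right) \left(-73\right) = \frac{11023}{18}$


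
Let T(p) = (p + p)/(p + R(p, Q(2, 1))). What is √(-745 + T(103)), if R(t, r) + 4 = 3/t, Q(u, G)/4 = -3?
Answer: I*√193233441/510 ≈ 27.257*I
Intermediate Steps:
Q(u, G) = -12 (Q(u, G) = 4*(-3) = -12)
R(t, r) = -4 + 3/t
T(p) = 2*p/(-4 + p + 3/p) (T(p) = (p + p)/(p + (-4 + 3/p)) = (2*p)/(-4 + p + 3/p) = 2*p/(-4 + p + 3/p))
√(-745 + T(103)) = √(-745 + 2*103²/(3 + 103*(-4 + 103))) = √(-745 + 2*10609/(3 + 103*99)) = √(-745 + 2*10609/(3 + 10197)) = √(-745 + 2*10609/10200) = √(-745 + 2*10609*(1/10200)) = √(-745 + 10609/5100) = √(-3788891/5100) = I*√193233441/510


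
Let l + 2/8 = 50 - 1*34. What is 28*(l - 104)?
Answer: -2471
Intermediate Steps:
l = 63/4 (l = -1/4 + (50 - 1*34) = -1/4 + (50 - 34) = -1/4 + 16 = 63/4 ≈ 15.750)
28*(l - 104) = 28*(63/4 - 104) = 28*(-353/4) = -2471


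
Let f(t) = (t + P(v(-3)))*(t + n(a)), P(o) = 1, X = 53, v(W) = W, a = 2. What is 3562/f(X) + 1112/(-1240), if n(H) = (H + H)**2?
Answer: 17098/288765 ≈ 0.059211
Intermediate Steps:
n(H) = 4*H**2 (n(H) = (2*H)**2 = 4*H**2)
f(t) = (1 + t)*(16 + t) (f(t) = (t + 1)*(t + 4*2**2) = (1 + t)*(t + 4*4) = (1 + t)*(t + 16) = (1 + t)*(16 + t))
3562/f(X) + 1112/(-1240) = 3562/(16 + 53**2 + 17*53) + 1112/(-1240) = 3562/(16 + 2809 + 901) + 1112*(-1/1240) = 3562/3726 - 139/155 = 3562*(1/3726) - 139/155 = 1781/1863 - 139/155 = 17098/288765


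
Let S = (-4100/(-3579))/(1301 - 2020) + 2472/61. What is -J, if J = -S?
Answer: 6360949972/156971361 ≈ 40.523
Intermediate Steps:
S = 6360949972/156971361 (S = -4100*(-1/3579)/(-719) + 2472*(1/61) = (4100/3579)*(-1/719) + 2472/61 = -4100/2573301 + 2472/61 = 6360949972/156971361 ≈ 40.523)
J = -6360949972/156971361 (J = -1*6360949972/156971361 = -6360949972/156971361 ≈ -40.523)
-J = -1*(-6360949972/156971361) = 6360949972/156971361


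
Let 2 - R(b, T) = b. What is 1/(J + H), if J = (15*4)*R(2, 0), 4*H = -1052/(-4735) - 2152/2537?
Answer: -12012695/1880199 ≈ -6.3891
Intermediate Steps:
R(b, T) = 2 - b
H = -1880199/12012695 (H = (-1052/(-4735) - 2152/2537)/4 = (-1052*(-1/4735) - 2152*1/2537)/4 = (1052/4735 - 2152/2537)/4 = (¼)*(-7520796/12012695) = -1880199/12012695 ≈ -0.15652)
J = 0 (J = (15*4)*(2 - 1*2) = 60*(2 - 2) = 60*0 = 0)
1/(J + H) = 1/(0 - 1880199/12012695) = 1/(-1880199/12012695) = -12012695/1880199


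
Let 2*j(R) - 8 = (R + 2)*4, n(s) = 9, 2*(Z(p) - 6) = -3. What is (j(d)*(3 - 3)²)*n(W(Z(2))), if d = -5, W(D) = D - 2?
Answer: 0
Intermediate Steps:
Z(p) = 9/2 (Z(p) = 6 + (½)*(-3) = 6 - 3/2 = 9/2)
W(D) = -2 + D
j(R) = 8 + 2*R (j(R) = 4 + ((R + 2)*4)/2 = 4 + ((2 + R)*4)/2 = 4 + (8 + 4*R)/2 = 4 + (4 + 2*R) = 8 + 2*R)
(j(d)*(3 - 3)²)*n(W(Z(2))) = ((8 + 2*(-5))*(3 - 3)²)*9 = ((8 - 10)*0²)*9 = -2*0*9 = 0*9 = 0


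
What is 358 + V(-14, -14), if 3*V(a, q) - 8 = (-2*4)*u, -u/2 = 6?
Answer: 1178/3 ≈ 392.67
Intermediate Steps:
u = -12 (u = -2*6 = -12)
V(a, q) = 104/3 (V(a, q) = 8/3 + (-2*4*(-12))/3 = 8/3 + (-8*(-12))/3 = 8/3 + (⅓)*96 = 8/3 + 32 = 104/3)
358 + V(-14, -14) = 358 + 104/3 = 1178/3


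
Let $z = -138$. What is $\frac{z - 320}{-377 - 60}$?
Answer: $\frac{458}{437} \approx 1.0481$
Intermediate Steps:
$\frac{z - 320}{-377 - 60} = \frac{-138 - 320}{-377 - 60} = - \frac{458}{-437} = \left(-458\right) \left(- \frac{1}{437}\right) = \frac{458}{437}$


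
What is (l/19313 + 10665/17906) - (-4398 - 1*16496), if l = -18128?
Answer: 1032202105987/49402654 ≈ 20894.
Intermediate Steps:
(l/19313 + 10665/17906) - (-4398 - 1*16496) = (-18128/19313 + 10665/17906) - (-4398 - 1*16496) = (-18128*1/19313 + 10665*(1/17906)) - (-4398 - 16496) = (-18128/19313 + 10665/17906) - 1*(-20894) = -16946689/49402654 + 20894 = 1032202105987/49402654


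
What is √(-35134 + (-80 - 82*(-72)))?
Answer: I*√29310 ≈ 171.2*I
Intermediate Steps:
√(-35134 + (-80 - 82*(-72))) = √(-35134 + (-80 + 5904)) = √(-35134 + 5824) = √(-29310) = I*√29310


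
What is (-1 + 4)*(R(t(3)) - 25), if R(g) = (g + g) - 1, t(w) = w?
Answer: -60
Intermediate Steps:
R(g) = -1 + 2*g (R(g) = 2*g - 1 = -1 + 2*g)
(-1 + 4)*(R(t(3)) - 25) = (-1 + 4)*((-1 + 2*3) - 25) = 3*((-1 + 6) - 25) = 3*(5 - 25) = 3*(-20) = -60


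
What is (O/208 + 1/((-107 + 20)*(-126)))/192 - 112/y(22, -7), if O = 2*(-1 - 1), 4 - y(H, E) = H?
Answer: 340488881/54722304 ≈ 6.2221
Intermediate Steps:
y(H, E) = 4 - H
O = -4 (O = 2*(-2) = -4)
(O/208 + 1/((-107 + 20)*(-126)))/192 - 112/y(22, -7) = (-4/208 + 1/((-107 + 20)*(-126)))/192 - 112/(4 - 1*22) = (-4*1/208 - 1/126/(-87))*(1/192) - 112/(4 - 22) = (-1/52 - 1/87*(-1/126))*(1/192) - 112/(-18) = (-1/52 + 1/10962)*(1/192) - 112*(-1/18) = -5455/285012*1/192 + 56/9 = -5455/54722304 + 56/9 = 340488881/54722304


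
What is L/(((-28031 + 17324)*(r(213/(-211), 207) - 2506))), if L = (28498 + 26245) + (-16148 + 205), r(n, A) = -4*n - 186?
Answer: 204670/151814553 ≈ 0.0013482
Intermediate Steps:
r(n, A) = -186 - 4*n
L = 38800 (L = 54743 - 15943 = 38800)
L/(((-28031 + 17324)*(r(213/(-211), 207) - 2506))) = 38800/(((-28031 + 17324)*((-186 - 852/(-211)) - 2506))) = 38800/((-10707*((-186 - 852*(-1)/211) - 2506))) = 38800/((-10707*((-186 - 4*(-213/211)) - 2506))) = 38800/((-10707*((-186 + 852/211) - 2506))) = 38800/((-10707*(-38394/211 - 2506))) = 38800/((-10707*(-567160/211))) = 38800/(6072582120/211) = 38800*(211/6072582120) = 204670/151814553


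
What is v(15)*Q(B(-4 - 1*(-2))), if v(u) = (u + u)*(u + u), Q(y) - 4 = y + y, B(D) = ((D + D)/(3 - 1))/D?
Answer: 5400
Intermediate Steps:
B(D) = 1 (B(D) = ((2*D)/2)/D = ((2*D)*(1/2))/D = D/D = 1)
Q(y) = 4 + 2*y (Q(y) = 4 + (y + y) = 4 + 2*y)
v(u) = 4*u**2 (v(u) = (2*u)*(2*u) = 4*u**2)
v(15)*Q(B(-4 - 1*(-2))) = (4*15**2)*(4 + 2*1) = (4*225)*(4 + 2) = 900*6 = 5400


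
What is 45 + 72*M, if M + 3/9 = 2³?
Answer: 597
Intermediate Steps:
M = 23/3 (M = -⅓ + 2³ = -⅓ + 8 = 23/3 ≈ 7.6667)
45 + 72*M = 45 + 72*(23/3) = 45 + 552 = 597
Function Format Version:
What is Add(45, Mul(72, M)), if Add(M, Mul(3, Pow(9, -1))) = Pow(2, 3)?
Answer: 597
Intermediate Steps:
M = Rational(23, 3) (M = Add(Rational(-1, 3), Pow(2, 3)) = Add(Rational(-1, 3), 8) = Rational(23, 3) ≈ 7.6667)
Add(45, Mul(72, M)) = Add(45, Mul(72, Rational(23, 3))) = Add(45, 552) = 597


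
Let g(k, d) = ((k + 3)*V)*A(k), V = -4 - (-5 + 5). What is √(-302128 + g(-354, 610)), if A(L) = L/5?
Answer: 2*I*√2509570/5 ≈ 633.67*I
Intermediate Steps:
V = -4 (V = -4 - 1*0 = -4 + 0 = -4)
A(L) = L/5 (A(L) = L*(⅕) = L/5)
g(k, d) = k*(-12 - 4*k)/5 (g(k, d) = ((k + 3)*(-4))*(k/5) = ((3 + k)*(-4))*(k/5) = (-12 - 4*k)*(k/5) = k*(-12 - 4*k)/5)
√(-302128 + g(-354, 610)) = √(-302128 - ⅘*(-354)*(3 - 354)) = √(-302128 - ⅘*(-354)*(-351)) = √(-302128 - 497016/5) = √(-2007656/5) = 2*I*√2509570/5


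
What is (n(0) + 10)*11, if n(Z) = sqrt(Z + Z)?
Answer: 110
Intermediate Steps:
n(Z) = sqrt(2)*sqrt(Z) (n(Z) = sqrt(2*Z) = sqrt(2)*sqrt(Z))
(n(0) + 10)*11 = (sqrt(2)*sqrt(0) + 10)*11 = (sqrt(2)*0 + 10)*11 = (0 + 10)*11 = 10*11 = 110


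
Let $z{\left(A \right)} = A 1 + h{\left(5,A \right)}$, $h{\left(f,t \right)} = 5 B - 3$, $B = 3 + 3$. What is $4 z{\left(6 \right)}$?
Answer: $132$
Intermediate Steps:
$B = 6$
$h{\left(f,t \right)} = 27$ ($h{\left(f,t \right)} = 5 \cdot 6 - 3 = 30 - 3 = 27$)
$z{\left(A \right)} = 27 + A$ ($z{\left(A \right)} = A 1 + 27 = A + 27 = 27 + A$)
$4 z{\left(6 \right)} = 4 \left(27 + 6\right) = 4 \cdot 33 = 132$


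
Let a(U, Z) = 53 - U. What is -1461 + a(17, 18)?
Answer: -1425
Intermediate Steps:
-1461 + a(17, 18) = -1461 + (53 - 1*17) = -1461 + (53 - 17) = -1461 + 36 = -1425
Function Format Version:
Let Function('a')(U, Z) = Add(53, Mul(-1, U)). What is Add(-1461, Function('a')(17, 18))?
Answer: -1425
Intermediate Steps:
Add(-1461, Function('a')(17, 18)) = Add(-1461, Add(53, Mul(-1, 17))) = Add(-1461, Add(53, -17)) = Add(-1461, 36) = -1425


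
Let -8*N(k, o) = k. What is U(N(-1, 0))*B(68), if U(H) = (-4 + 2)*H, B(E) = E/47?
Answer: -17/47 ≈ -0.36170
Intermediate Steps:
N(k, o) = -k/8
B(E) = E/47 (B(E) = E*(1/47) = E/47)
U(H) = -2*H
U(N(-1, 0))*B(68) = (-(-1)*(-1)/4)*((1/47)*68) = -2*⅛*(68/47) = -¼*68/47 = -17/47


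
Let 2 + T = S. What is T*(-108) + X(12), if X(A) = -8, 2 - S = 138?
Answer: 14896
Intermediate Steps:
S = -136 (S = 2 - 1*138 = 2 - 138 = -136)
T = -138 (T = -2 - 136 = -138)
T*(-108) + X(12) = -138*(-108) - 8 = 14904 - 8 = 14896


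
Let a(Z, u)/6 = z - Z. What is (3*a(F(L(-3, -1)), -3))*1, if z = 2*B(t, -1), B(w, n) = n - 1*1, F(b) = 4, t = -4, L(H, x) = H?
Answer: -144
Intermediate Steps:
B(w, n) = -1 + n (B(w, n) = n - 1 = -1 + n)
z = -4 (z = 2*(-1 - 1) = 2*(-2) = -4)
a(Z, u) = -24 - 6*Z (a(Z, u) = 6*(-4 - Z) = -24 - 6*Z)
(3*a(F(L(-3, -1)), -3))*1 = (3*(-24 - 6*4))*1 = (3*(-24 - 24))*1 = (3*(-48))*1 = -144*1 = -144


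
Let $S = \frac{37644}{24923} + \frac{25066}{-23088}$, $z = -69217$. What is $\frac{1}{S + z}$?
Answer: $- \frac{287711112}{19914377836927} \approx -1.4447 \cdot 10^{-5}$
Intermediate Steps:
$S = \frac{122202377}{287711112}$ ($S = 37644 \cdot \frac{1}{24923} + 25066 \left(- \frac{1}{23088}\right) = \frac{37644}{24923} - \frac{12533}{11544} = \frac{122202377}{287711112} \approx 0.42474$)
$\frac{1}{S + z} = \frac{1}{\frac{122202377}{287711112} - 69217} = \frac{1}{- \frac{19914377836927}{287711112}} = - \frac{287711112}{19914377836927}$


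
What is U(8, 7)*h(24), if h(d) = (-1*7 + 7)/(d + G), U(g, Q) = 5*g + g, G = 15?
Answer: 0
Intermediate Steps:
U(g, Q) = 6*g
h(d) = 0 (h(d) = (-1*7 + 7)/(d + 15) = (-7 + 7)/(15 + d) = 0/(15 + d) = 0)
U(8, 7)*h(24) = (6*8)*0 = 48*0 = 0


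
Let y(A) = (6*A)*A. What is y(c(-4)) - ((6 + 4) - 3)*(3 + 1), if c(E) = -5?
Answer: 122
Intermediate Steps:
y(A) = 6*A²
y(c(-4)) - ((6 + 4) - 3)*(3 + 1) = 6*(-5)² - ((6 + 4) - 3)*(3 + 1) = 6*25 - (10 - 3)*4 = 150 - 7*4 = 150 - 1*28 = 150 - 28 = 122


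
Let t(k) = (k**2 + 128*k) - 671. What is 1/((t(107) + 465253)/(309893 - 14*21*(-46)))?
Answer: 323417/489727 ≈ 0.66040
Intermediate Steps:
t(k) = -671 + k**2 + 128*k
1/((t(107) + 465253)/(309893 - 14*21*(-46))) = 1/(((-671 + 107**2 + 128*107) + 465253)/(309893 - 14*21*(-46))) = 1/(((-671 + 11449 + 13696) + 465253)/(309893 - 294*(-46))) = 1/((24474 + 465253)/(309893 + 13524)) = 1/(489727/323417) = 323417/489727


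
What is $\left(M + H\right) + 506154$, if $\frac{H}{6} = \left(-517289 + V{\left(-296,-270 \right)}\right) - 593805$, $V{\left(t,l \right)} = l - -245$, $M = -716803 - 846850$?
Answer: $-7724213$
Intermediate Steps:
$M = -1563653$
$V{\left(t,l \right)} = 245 + l$ ($V{\left(t,l \right)} = l + 245 = 245 + l$)
$H = -6666714$ ($H = 6 \left(\left(-517289 + \left(245 - 270\right)\right) - 593805\right) = 6 \left(\left(-517289 - 25\right) - 593805\right) = 6 \left(-517314 - 593805\right) = 6 \left(-1111119\right) = -6666714$)
$\left(M + H\right) + 506154 = \left(-1563653 - 6666714\right) + 506154 = -8230367 + 506154 = -7724213$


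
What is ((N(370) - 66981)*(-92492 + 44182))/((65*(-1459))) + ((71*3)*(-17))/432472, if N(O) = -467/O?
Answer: -51779359443330179/1517498838440 ≈ -34122.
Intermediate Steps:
((N(370) - 66981)*(-92492 + 44182))/((65*(-1459))) + ((71*3)*(-17))/432472 = ((-467/370 - 66981)*(-92492 + 44182))/((65*(-1459))) + ((71*3)*(-17))/432472 = ((-467*1/370 - 66981)*(-48310))/(-94835) + (213*(-17))*(1/432472) = ((-467/370 - 66981)*(-48310))*(-1/94835) - 3621*1/432472 = -24783437/370*(-48310)*(-1/94835) - 3621/432472 = (119728784147/37)*(-1/94835) - 3621/432472 = -119728784147/3508895 - 3621/432472 = -51779359443330179/1517498838440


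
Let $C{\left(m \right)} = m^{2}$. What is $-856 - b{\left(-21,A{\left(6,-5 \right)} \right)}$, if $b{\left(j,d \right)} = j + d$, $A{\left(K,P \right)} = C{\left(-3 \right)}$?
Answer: $-844$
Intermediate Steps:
$A{\left(K,P \right)} = 9$ ($A{\left(K,P \right)} = \left(-3\right)^{2} = 9$)
$b{\left(j,d \right)} = d + j$
$-856 - b{\left(-21,A{\left(6,-5 \right)} \right)} = -856 - \left(9 - 21\right) = -856 - -12 = -856 + 12 = -844$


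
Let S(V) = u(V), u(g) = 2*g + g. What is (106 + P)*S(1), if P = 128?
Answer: 702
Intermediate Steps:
u(g) = 3*g
S(V) = 3*V
(106 + P)*S(1) = (106 + 128)*(3*1) = 234*3 = 702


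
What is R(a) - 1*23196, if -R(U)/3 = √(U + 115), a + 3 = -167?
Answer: -23196 - 3*I*√55 ≈ -23196.0 - 22.249*I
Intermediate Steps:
a = -170 (a = -3 - 167 = -170)
R(U) = -3*√(115 + U) (R(U) = -3*√(U + 115) = -3*√(115 + U))
R(a) - 1*23196 = -3*√(115 - 170) - 1*23196 = -3*I*√55 - 23196 = -23196 - 3*I*√55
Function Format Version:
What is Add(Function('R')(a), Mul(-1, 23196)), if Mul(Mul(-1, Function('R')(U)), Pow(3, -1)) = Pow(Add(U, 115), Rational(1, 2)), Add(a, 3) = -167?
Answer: Add(-23196, Mul(-3, I, Pow(55, Rational(1, 2)))) ≈ Add(-23196., Mul(-22.249, I))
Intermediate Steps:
a = -170 (a = Add(-3, -167) = -170)
Function('R')(U) = Mul(-3, Pow(Add(115, U), Rational(1, 2))) (Function('R')(U) = Mul(-3, Pow(Add(U, 115), Rational(1, 2))) = Mul(-3, Pow(Add(115, U), Rational(1, 2))))
Add(Function('R')(a), Mul(-1, 23196)) = Add(Mul(-3, Pow(Add(115, -170), Rational(1, 2))), Mul(-1, 23196)) = Add(Mul(-3, Pow(-55, Rational(1, 2))), -23196) = Add(Mul(-3, Mul(I, Pow(55, Rational(1, 2)))), -23196) = Add(Mul(-3, I, Pow(55, Rational(1, 2))), -23196) = Add(-23196, Mul(-3, I, Pow(55, Rational(1, 2))))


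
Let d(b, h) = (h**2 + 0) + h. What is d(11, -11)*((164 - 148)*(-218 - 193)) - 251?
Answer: -723611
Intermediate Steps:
d(b, h) = h + h**2 (d(b, h) = h**2 + h = h + h**2)
d(11, -11)*((164 - 148)*(-218 - 193)) - 251 = (-11*(1 - 11))*((164 - 148)*(-218 - 193)) - 251 = (-11*(-10))*(16*(-411)) - 251 = 110*(-6576) - 251 = -723360 - 251 = -723611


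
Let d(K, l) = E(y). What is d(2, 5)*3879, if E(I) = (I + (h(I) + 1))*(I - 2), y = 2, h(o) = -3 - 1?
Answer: 0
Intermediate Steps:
h(o) = -4
E(I) = (-3 + I)*(-2 + I) (E(I) = (I + (-4 + 1))*(I - 2) = (I - 3)*(-2 + I) = (-3 + I)*(-2 + I))
d(K, l) = 0 (d(K, l) = 6 + 2² - 5*2 = 6 + 4 - 10 = 0)
d(2, 5)*3879 = 0*3879 = 0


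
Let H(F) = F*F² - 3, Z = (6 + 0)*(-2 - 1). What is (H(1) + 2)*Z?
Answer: 0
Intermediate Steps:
Z = -18 (Z = 6*(-3) = -18)
H(F) = -3 + F³ (H(F) = F³ - 3 = -3 + F³)
(H(1) + 2)*Z = ((-3 + 1³) + 2)*(-18) = ((-3 + 1) + 2)*(-18) = (-2 + 2)*(-18) = 0*(-18) = 0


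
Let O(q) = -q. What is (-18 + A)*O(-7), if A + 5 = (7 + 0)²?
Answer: 182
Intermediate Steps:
A = 44 (A = -5 + (7 + 0)² = -5 + 7² = -5 + 49 = 44)
(-18 + A)*O(-7) = (-18 + 44)*(-1*(-7)) = 26*7 = 182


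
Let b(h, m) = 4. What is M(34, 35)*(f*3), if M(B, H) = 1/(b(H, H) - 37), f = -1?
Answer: 1/11 ≈ 0.090909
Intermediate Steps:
M(B, H) = -1/33 (M(B, H) = 1/(4 - 37) = 1/(-33) = -1/33)
M(34, 35)*(f*3) = -(-1)*3/33 = -1/33*(-3) = 1/11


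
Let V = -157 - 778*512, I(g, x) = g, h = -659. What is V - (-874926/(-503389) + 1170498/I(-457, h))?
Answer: -91084009722549/230048773 ≈ -3.9593e+5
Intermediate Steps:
V = -398493 (V = -157 - 398336 = -398493)
V - (-874926/(-503389) + 1170498/I(-457, h)) = -398493 - (-874926/(-503389) + 1170498/(-457)) = -398493 - (-874926*(-1/503389) + 1170498*(-1/457)) = -398493 - (874926/503389 - 1170498/457) = -398493 - 1*(-588815976540/230048773) = -398493 + 588815976540/230048773 = -91084009722549/230048773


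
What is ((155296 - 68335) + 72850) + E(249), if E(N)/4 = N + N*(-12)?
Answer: 148855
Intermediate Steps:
E(N) = -44*N (E(N) = 4*(N + N*(-12)) = 4*(N - 12*N) = 4*(-11*N) = -44*N)
((155296 - 68335) + 72850) + E(249) = ((155296 - 68335) + 72850) - 44*249 = (86961 + 72850) - 10956 = 159811 - 10956 = 148855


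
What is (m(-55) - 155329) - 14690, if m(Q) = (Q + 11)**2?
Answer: -168083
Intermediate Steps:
m(Q) = (11 + Q)**2
(m(-55) - 155329) - 14690 = ((11 - 55)**2 - 155329) - 14690 = ((-44)**2 - 155329) - 14690 = (1936 - 155329) - 14690 = -153393 - 14690 = -168083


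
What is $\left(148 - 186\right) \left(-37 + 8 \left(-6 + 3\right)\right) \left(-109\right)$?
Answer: $-252662$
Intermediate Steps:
$\left(148 - 186\right) \left(-37 + 8 \left(-6 + 3\right)\right) \left(-109\right) = - 38 \left(-37 + 8 \left(-3\right)\right) \left(-109\right) = - 38 \left(-37 - 24\right) \left(-109\right) = \left(-38\right) \left(-61\right) \left(-109\right) = 2318 \left(-109\right) = -252662$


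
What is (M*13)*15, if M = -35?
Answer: -6825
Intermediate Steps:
(M*13)*15 = -35*13*15 = -455*15 = -6825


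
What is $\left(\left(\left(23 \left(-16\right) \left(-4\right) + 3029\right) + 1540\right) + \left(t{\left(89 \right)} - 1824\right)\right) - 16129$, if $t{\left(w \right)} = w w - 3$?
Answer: $-3994$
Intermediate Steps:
$t{\left(w \right)} = -3 + w^{2}$ ($t{\left(w \right)} = w^{2} - 3 = -3 + w^{2}$)
$\left(\left(\left(23 \left(-16\right) \left(-4\right) + 3029\right) + 1540\right) + \left(t{\left(89 \right)} - 1824\right)\right) - 16129 = \left(\left(\left(23 \left(-16\right) \left(-4\right) + 3029\right) + 1540\right) - \left(1827 - 7921\right)\right) - 16129 = \left(\left(\left(\left(-368\right) \left(-4\right) + 3029\right) + 1540\right) + \left(\left(-3 + 7921\right) + \left(-2236 + 412\right)\right)\right) - 16129 = \left(\left(\left(1472 + 3029\right) + 1540\right) + \left(7918 - 1824\right)\right) - 16129 = \left(\left(4501 + 1540\right) + 6094\right) - 16129 = \left(6041 + 6094\right) - 16129 = 12135 - 16129 = -3994$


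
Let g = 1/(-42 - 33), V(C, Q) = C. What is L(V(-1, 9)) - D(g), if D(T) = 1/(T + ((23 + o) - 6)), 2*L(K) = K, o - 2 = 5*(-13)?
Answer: -3301/6902 ≈ -0.47827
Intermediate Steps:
o = -63 (o = 2 + 5*(-13) = 2 - 65 = -63)
L(K) = K/2
g = -1/75 (g = 1/(-75) = -1/75 ≈ -0.013333)
D(T) = 1/(-46 + T) (D(T) = 1/(T + ((23 - 63) - 6)) = 1/(T + (-40 - 6)) = 1/(T - 46) = 1/(-46 + T))
L(V(-1, 9)) - D(g) = (½)*(-1) - 1/(-46 - 1/75) = -½ - 1/(-3451/75) = -½ - 1*(-75/3451) = -½ + 75/3451 = -3301/6902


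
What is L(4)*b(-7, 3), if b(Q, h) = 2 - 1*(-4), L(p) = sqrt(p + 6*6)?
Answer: 12*sqrt(10) ≈ 37.947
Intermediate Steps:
L(p) = sqrt(36 + p) (L(p) = sqrt(p + 36) = sqrt(36 + p))
b(Q, h) = 6 (b(Q, h) = 2 + 4 = 6)
L(4)*b(-7, 3) = sqrt(36 + 4)*6 = sqrt(40)*6 = (2*sqrt(10))*6 = 12*sqrt(10)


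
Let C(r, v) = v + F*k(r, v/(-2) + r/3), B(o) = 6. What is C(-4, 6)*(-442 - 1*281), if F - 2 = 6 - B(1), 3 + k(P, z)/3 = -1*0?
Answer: 8676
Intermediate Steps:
k(P, z) = -9 (k(P, z) = -9 + 3*(-1*0) = -9 + 3*0 = -9 + 0 = -9)
F = 2 (F = 2 + (6 - 1*6) = 2 + (6 - 6) = 2 + 0 = 2)
C(r, v) = -18 + v (C(r, v) = v + 2*(-9) = v - 18 = -18 + v)
C(-4, 6)*(-442 - 1*281) = (-18 + 6)*(-442 - 1*281) = -12*(-442 - 281) = -12*(-723) = 8676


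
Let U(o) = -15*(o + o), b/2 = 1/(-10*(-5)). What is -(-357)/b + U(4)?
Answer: 8805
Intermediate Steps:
b = 1/25 (b = 2/((-10*(-5))) = 2/50 = 2*(1/50) = 1/25 ≈ 0.040000)
U(o) = -30*o
-(-357)/b + U(4) = -(-357)/1/25 - 30*4 = -(-357)*25 - 120 = -357*(-25) - 120 = 8925 - 120 = 8805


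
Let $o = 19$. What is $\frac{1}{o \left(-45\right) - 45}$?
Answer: $- \frac{1}{900} \approx -0.0011111$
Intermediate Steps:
$\frac{1}{o \left(-45\right) - 45} = \frac{1}{19 \left(-45\right) - 45} = \frac{1}{-855 - 45} = \frac{1}{-900} = - \frac{1}{900}$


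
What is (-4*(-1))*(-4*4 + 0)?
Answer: -64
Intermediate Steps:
(-4*(-1))*(-4*4 + 0) = 4*(-16 + 0) = 4*(-16) = -64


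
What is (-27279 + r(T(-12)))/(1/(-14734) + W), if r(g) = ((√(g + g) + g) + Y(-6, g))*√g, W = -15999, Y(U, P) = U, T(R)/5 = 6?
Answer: 401928786/235729267 - 442020*√2/235729267 - 353616*√30/235729267 ≈ 1.6942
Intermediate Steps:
T(R) = 30 (T(R) = 5*6 = 30)
r(g) = √g*(-6 + g + √2*√g) (r(g) = ((√(g + g) + g) - 6)*√g = ((√(2*g) + g) - 6)*√g = ((√2*√g + g) - 6)*√g = ((g + √2*√g) - 6)*√g = (-6 + g + √2*√g)*√g = √g*(-6 + g + √2*√g))
(-27279 + r(T(-12)))/(1/(-14734) + W) = (-27279 + (30^(3/2) - 6*√30 + 30*√2))/(1/(-14734) - 15999) = (-27279 + (30*√30 - 6*√30 + 30*√2))/(-1/14734 - 15999) = (-27279 + (24*√30 + 30*√2))/(-235729267/14734) = (-27279 + 24*√30 + 30*√2)*(-14734/235729267) = 401928786/235729267 - 442020*√2/235729267 - 353616*√30/235729267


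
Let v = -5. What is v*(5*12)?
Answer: -300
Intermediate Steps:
v*(5*12) = -25*12 = -5*60 = -300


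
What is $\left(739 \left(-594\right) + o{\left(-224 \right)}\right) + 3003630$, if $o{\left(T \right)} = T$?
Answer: $2564440$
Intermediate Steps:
$\left(739 \left(-594\right) + o{\left(-224 \right)}\right) + 3003630 = \left(739 \left(-594\right) - 224\right) + 3003630 = \left(-438966 - 224\right) + 3003630 = -439190 + 3003630 = 2564440$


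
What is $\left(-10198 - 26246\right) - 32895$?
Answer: $-69339$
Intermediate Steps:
$\left(-10198 - 26246\right) - 32895 = -36444 - 32895 = -69339$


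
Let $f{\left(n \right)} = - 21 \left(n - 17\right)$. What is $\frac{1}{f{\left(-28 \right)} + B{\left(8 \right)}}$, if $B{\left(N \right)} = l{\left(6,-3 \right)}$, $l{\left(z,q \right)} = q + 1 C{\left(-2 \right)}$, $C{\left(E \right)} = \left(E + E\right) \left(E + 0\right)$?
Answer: $\frac{1}{950} \approx 0.0010526$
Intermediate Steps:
$f{\left(n \right)} = 357 - 21 n$ ($f{\left(n \right)} = - 21 \left(-17 + n\right) = 357 - 21 n$)
$C{\left(E \right)} = 2 E^{2}$ ($C{\left(E \right)} = 2 E E = 2 E^{2}$)
$l{\left(z,q \right)} = 8 + q$ ($l{\left(z,q \right)} = q + 1 \cdot 2 \left(-2\right)^{2} = q + 1 \cdot 2 \cdot 4 = q + 1 \cdot 8 = q + 8 = 8 + q$)
$B{\left(N \right)} = 5$ ($B{\left(N \right)} = 8 - 3 = 5$)
$\frac{1}{f{\left(-28 \right)} + B{\left(8 \right)}} = \frac{1}{\left(357 - -588\right) + 5} = \frac{1}{\left(357 + 588\right) + 5} = \frac{1}{945 + 5} = \frac{1}{950}$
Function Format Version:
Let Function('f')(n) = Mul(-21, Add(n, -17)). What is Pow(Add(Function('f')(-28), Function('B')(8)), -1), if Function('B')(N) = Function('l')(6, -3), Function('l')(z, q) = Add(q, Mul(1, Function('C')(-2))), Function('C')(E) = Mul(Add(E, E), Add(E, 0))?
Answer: Rational(1, 950) ≈ 0.0010526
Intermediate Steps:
Function('f')(n) = Add(357, Mul(-21, n)) (Function('f')(n) = Mul(-21, Add(-17, n)) = Add(357, Mul(-21, n)))
Function('C')(E) = Mul(2, Pow(E, 2)) (Function('C')(E) = Mul(Mul(2, E), E) = Mul(2, Pow(E, 2)))
Function('l')(z, q) = Add(8, q) (Function('l')(z, q) = Add(q, Mul(1, Mul(2, Pow(-2, 2)))) = Add(q, Mul(1, Mul(2, 4))) = Add(q, Mul(1, 8)) = Add(q, 8) = Add(8, q))
Function('B')(N) = 5 (Function('B')(N) = Add(8, -3) = 5)
Pow(Add(Function('f')(-28), Function('B')(8)), -1) = Pow(Add(Add(357, Mul(-21, -28)), 5), -1) = Pow(Add(Add(357, 588), 5), -1) = Pow(Add(945, 5), -1) = Pow(950, -1) = Rational(1, 950)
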